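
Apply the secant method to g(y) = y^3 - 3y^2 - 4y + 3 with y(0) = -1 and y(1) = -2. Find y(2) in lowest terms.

g(-1) = 3, g(-2) = -9. y(2) = (-2) - (-9)·((-2) - (-1))/((-9) - 3) = -5/4.

-5/4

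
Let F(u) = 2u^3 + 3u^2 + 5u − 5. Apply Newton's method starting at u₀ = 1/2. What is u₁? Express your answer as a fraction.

F'(u) = 6u^2 + 6u + 5.
F(1/2) = −3/2, F'(1/2) = 19/2, so u₁ = (1/2) − (−3/2)/(19/2) = 25/38.

25/38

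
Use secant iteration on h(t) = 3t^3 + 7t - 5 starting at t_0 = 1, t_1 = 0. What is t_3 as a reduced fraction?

20/31

h(1) = 5, h(0) = -5. t_2 = 0 - (-5)·(0 - 1)/((-5) - 5) = 1/2.
h(0) = -5, h(1/2) = -9/8. t_3 = (1/2) - (-9/8)·((1/2) - 0)/((-9/8) - (-5)) = 20/31.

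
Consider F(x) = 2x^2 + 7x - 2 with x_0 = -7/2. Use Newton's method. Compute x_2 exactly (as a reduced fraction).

F'(x) = 4x + 7.
F(-7/2) = -2, F'(-7/2) = -7, so x_1 = (-7/2) - (-2)/(-7) = -53/14.
F(-53/14) = 8/49, F'(-53/14) = -57/7, so x_2 = (-53/14) - (8/49)/(-57/7) = -3005/798.

-3005/798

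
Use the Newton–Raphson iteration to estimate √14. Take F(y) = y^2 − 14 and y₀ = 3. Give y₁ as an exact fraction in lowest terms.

F'(y) = 2y.
F(3) = −5, F'(3) = 6, so y₁ = 3 − (−5)/6 = 23/6.

23/6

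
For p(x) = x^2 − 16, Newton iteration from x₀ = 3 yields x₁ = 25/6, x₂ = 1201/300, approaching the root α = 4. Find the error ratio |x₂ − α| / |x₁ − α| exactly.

1/50

x₁ − α = 25/6 − 4 = 1/6, so |x₁ − α| = 1/6.
x₂ − α = 1201/300 − 4 = 1/300, so |x₂ − α| = 1/300.
Ratio = (1/300) / (1/6) = 1/50.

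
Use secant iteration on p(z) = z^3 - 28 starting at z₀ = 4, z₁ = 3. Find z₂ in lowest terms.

112/37

p(4) = 36, p(3) = -1. z₂ = 3 - (-1)·(3 - 4)/((-1) - 36) = 112/37.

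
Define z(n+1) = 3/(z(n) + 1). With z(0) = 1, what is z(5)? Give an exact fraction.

78/59

z(1) = 3/(1 + 1) = 3/2.
z(2) = 3/(3/2 + 1) = 6/5.
z(3) = 3/(6/5 + 1) = 15/11.
z(4) = 3/(15/11 + 1) = 33/26.
z(5) = 3/(33/26 + 1) = 78/59.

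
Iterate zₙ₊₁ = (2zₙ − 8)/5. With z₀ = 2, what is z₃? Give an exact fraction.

−296/125

z₁ = (2·2 − 8)/5 = −4/5.
z₂ = (2·(−4/5) − 8)/5 = −48/25.
z₃ = (2·(−48/25) − 8)/5 = −296/125.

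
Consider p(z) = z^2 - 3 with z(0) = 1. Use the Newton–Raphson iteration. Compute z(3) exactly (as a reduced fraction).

97/56

p'(z) = 2z.
p(1) = -2, p'(1) = 2, so z(1) = 1 - (-2)/2 = 2.
p(2) = 1, p'(2) = 4, so z(2) = 2 - 1/4 = 7/4.
p(7/4) = 1/16, p'(7/4) = 7/2, so z(3) = (7/4) - (1/16)/(7/2) = 97/56.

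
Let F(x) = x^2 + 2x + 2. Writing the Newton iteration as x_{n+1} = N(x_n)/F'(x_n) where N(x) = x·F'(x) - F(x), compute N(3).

7

F'(x) = 2x + 2.
N(x) = x·F'(x) - F(x) = x·(2x + 2) - (x^2 + 2x + 2) = x^2 - 2.
N(3) = 7.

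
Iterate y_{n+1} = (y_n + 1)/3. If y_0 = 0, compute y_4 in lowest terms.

40/81

y_1 = (0 + 1)/3 = 1/3.
y_2 = ((1/3) + 1)/3 = 4/9.
y_3 = ((4/9) + 1)/3 = 13/27.
y_4 = ((13/27) + 1)/3 = 40/81.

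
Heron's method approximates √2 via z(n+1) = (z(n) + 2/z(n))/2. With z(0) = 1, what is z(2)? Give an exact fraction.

z(1) = (1 + 2/1)/2 = 3/2.
z(2) = (3/2 + 2/(3/2))/2 = 17/12.

17/12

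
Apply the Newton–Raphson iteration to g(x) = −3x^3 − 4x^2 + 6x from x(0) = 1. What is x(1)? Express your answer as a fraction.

10/11

g'(x) = −9x^2 − 8x + 6.
g(1) = −1, g'(1) = −11, so x(1) = 1 − (−1)/(−11) = 10/11.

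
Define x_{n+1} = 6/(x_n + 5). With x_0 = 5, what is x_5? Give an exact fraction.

3054/3055

x_1 = 6/(5 + 5) = 3/5.
x_2 = 6/(3/5 + 5) = 15/14.
x_3 = 6/(15/14 + 5) = 84/85.
x_4 = 6/(84/85 + 5) = 510/509.
x_5 = 6/(510/509 + 5) = 3054/3055.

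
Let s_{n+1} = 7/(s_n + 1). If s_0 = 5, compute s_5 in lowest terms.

1022/531

s_1 = 7/(5 + 1) = 7/6.
s_2 = 7/(7/6 + 1) = 42/13.
s_3 = 7/(42/13 + 1) = 91/55.
s_4 = 7/(91/55 + 1) = 385/146.
s_5 = 7/(385/146 + 1) = 1022/531.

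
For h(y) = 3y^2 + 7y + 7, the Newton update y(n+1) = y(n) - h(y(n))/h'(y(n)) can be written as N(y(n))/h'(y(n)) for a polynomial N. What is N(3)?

20

h'(y) = 6y + 7.
N(y) = y·h'(y) - h(y) = y·(6y + 7) - (3y^2 + 7y + 7) = 3y^2 - 7.
N(3) = 20.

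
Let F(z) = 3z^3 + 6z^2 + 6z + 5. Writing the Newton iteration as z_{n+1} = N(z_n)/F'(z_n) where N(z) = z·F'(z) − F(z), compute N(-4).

F'(z) = 9z^2 + 12z + 6.
N(z) = z·F'(z) − F(z) = z·(9z^2 + 12z + 6) − (3z^3 + 6z^2 + 6z + 5) = 6z^3 + 6z^2 − 5.
N(-4) = −293.

−293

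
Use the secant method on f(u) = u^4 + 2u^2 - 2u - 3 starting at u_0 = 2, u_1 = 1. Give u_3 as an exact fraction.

30480/23621

f(2) = 17, f(1) = -2. u_2 = 1 - (-2)·(1 - 2)/((-2) - 17) = 21/19.
f(1) = -2, f(21/19) = -166158/130321. u_3 = (21/19) - (-166158/130321)·((21/19) - 1)/((-166158/130321) - (-2)) = 30480/23621.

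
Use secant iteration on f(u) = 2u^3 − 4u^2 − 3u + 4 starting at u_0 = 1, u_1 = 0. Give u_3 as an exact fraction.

100/123

f(1) = −1, f(0) = 4. u_2 = 0 − 4·(0 − 1)/(4 − (−1)) = 4/5.
f(0) = 4, f(4/5) = 8/125. u_3 = (4/5) − (8/125)·((4/5) − 0)/((8/125) − 4) = 100/123.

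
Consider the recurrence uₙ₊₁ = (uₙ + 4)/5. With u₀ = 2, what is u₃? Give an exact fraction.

126/125

u₁ = (2 + 4)/5 = 6/5.
u₂ = ((6/5) + 4)/5 = 26/25.
u₃ = ((26/25) + 4)/5 = 126/125.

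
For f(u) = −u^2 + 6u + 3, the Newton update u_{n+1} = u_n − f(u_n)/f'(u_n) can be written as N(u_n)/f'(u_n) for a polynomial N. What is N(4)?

f'(u) = −2u + 6.
N(u) = u·f'(u) − f(u) = u·(−2u + 6) − (−u^2 + 6u + 3) = −u^2 − 3.
N(4) = −19.

−19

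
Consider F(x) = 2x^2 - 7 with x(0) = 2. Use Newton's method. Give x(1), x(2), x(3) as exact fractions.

F'(x) = 4x.
F(2) = 1, F'(2) = 8, so x(1) = 2 - 1/8 = 15/8.
F(15/8) = 1/32, F'(15/8) = 15/2, so x(2) = (15/8) - (1/32)/(15/2) = 449/240.
F(449/240) = 1/28800, F'(449/240) = 449/60, so x(3) = (449/240) - (1/28800)/(449/60) = 403201/215520.

x(1) = 15/8, x(2) = 449/240, x(3) = 403201/215520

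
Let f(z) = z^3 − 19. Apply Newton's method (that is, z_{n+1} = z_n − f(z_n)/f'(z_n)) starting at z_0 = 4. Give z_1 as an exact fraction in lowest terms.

49/16

f'(z) = 3z^2.
f(4) = 45, f'(4) = 48, so z_1 = 4 − 45/48 = 49/16.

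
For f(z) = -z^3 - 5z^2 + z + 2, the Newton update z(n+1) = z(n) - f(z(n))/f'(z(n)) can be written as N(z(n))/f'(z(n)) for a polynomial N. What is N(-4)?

46

f'(z) = -3z^2 - 10z + 1.
N(z) = z·f'(z) - f(z) = z·(-3z^2 - 10z + 1) - (-z^3 - 5z^2 + z + 2) = -2z^3 - 5z^2 - 2.
N(-4) = 46.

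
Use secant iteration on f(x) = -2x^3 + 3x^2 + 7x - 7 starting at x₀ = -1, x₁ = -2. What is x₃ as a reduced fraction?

-4946/2921

f(-1) = -9, f(-2) = 7. x₂ = (-2) - 7·((-2) - (-1))/(7 - (-9)) = -25/16.
f(-2) = 7, f(-25/16) = -6111/2048. x₃ = (-25/16) - (-6111/2048)·((-25/16) - (-2))/((-6111/2048) - 7) = -4946/2921.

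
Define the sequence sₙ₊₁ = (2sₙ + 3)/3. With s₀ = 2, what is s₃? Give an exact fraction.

73/27

s₁ = (2·2 + 3)/3 = 7/3.
s₂ = (2·(7/3) + 3)/3 = 23/9.
s₃ = (2·(23/9) + 3)/3 = 73/27.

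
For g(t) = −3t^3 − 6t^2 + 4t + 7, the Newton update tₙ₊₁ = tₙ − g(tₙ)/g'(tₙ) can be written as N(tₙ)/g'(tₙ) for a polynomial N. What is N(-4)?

281

g'(t) = −9t^2 − 12t + 4.
N(t) = t·g'(t) − g(t) = t·(−9t^2 − 12t + 4) − (−3t^3 − 6t^2 + 4t + 7) = −6t^3 − 6t^2 − 7.
N(-4) = 281.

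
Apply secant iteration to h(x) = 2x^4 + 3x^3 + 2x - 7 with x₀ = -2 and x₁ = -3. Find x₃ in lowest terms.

-53967617/26101855

h(-2) = -3, h(-3) = 68. x₂ = (-3) - 68·((-3) - (-2))/(68 - (-3)) = -145/71.
h(-3) = 68, h(-145/71) = -46931832/25411681. x₃ = (-145/71) - (-46931832/25411681)·((-145/71) - (-3))/((-46931832/25411681) - 68) = -53967617/26101855.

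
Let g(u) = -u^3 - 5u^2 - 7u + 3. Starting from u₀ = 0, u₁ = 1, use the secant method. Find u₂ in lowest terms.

g(0) = 3, g(1) = -10. u₂ = 1 - (-10)·(1 - 0)/((-10) - 3) = 3/13.

3/13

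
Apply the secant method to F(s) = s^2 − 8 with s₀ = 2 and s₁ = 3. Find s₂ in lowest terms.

F(2) = −4, F(3) = 1. s₂ = 3 − 1·(3 − 2)/(1 − (−4)) = 14/5.

14/5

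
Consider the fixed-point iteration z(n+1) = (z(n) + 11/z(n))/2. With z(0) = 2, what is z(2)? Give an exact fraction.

z(1) = (2 + 11/2)/2 = 15/4.
z(2) = (15/4 + 11/(15/4))/2 = 401/120.

401/120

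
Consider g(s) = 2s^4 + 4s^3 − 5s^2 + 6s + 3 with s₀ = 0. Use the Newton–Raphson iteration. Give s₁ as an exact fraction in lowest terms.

−1/2

g'(s) = 8s^3 + 12s^2 − 10s + 6.
g(0) = 3, g'(0) = 6, so s₁ = 0 − 3/6 = −1/2.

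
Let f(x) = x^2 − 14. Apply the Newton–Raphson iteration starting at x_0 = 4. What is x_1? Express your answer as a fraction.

15/4

f'(x) = 2x.
f(4) = 2, f'(4) = 8, so x_1 = 4 − 2/8 = 15/4.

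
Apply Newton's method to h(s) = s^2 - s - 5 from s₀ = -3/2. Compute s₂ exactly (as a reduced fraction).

h'(s) = 2s - 1.
h(-3/2) = -5/4, h'(-3/2) = -4, so s₁ = (-3/2) - (-5/4)/(-4) = -29/16.
h(-29/16) = 25/256, h'(-29/16) = -37/8, so s₂ = (-29/16) - (25/256)/(-37/8) = -2121/1184.

-2121/1184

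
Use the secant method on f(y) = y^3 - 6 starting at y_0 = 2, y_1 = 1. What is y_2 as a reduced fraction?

12/7

f(2) = 2, f(1) = -5. y_2 = 1 - (-5)·(1 - 2)/((-5) - 2) = 12/7.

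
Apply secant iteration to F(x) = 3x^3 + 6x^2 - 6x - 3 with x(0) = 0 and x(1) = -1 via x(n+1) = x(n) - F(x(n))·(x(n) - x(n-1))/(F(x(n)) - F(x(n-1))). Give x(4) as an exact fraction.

F(0) = -3, F(-1) = 6. x(2) = (-1) - 6·((-1) - 0)/(6 - (-3)) = -1/3.
F(-1) = 6, F(-1/3) = -4/9. x(3) = (-1/3) - (-4/9)·((-1/3) - (-1))/((-4/9) - 6) = -11/29.
F(-1/3) = -4/9, F(-11/29) = -600/24389. x(4) = (-11/29) - (-600/24389)·((-11/29) - (-1/3))/((-600/24389) - (-4/9)) = -8801/23039.

-8801/23039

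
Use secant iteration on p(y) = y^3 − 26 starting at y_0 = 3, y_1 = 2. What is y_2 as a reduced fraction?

56/19

p(3) = 1, p(2) = −18. y_2 = 2 − (−18)·(2 − 3)/((−18) − 1) = 56/19.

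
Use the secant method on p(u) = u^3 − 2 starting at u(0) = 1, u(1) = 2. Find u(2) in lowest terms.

8/7

p(1) = −1, p(2) = 6. u(2) = 2 − 6·(2 − 1)/(6 − (−1)) = 8/7.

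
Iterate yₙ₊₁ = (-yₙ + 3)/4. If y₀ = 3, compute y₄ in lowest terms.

y₁ = (-3 + 3)/4 = 0.
y₂ = (-0 + 3)/4 = 3/4.
y₃ = (-(3/4) + 3)/4 = 9/16.
y₄ = (-(9/16) + 3)/4 = 39/64.

39/64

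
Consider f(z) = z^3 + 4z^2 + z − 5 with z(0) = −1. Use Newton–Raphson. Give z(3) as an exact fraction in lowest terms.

f'(z) = 3z^2 + 8z + 1.
f(−1) = −3, f'(−1) = −4, so z(1) = (−1) − (−3)/(−4) = −7/4.
f(−7/4) = 9/64, f'(−7/4) = −61/16, so z(2) = (−7/4) − (9/64)/(−61/16) = −209/122.
f(−209/122) = −2997/1815848, f'(−209/122) = −58057/14884, so z(3) = (−209/122) − (−2997/1815848)/(−58057/14884) = −6068455/3541477.

−6068455/3541477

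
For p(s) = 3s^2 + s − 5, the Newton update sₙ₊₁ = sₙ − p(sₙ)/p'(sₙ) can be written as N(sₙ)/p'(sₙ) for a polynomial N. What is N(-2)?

17

p'(s) = 6s + 1.
N(s) = s·p'(s) − p(s) = s·(6s + 1) − (3s^2 + s − 5) = 3s^2 + 5.
N(-2) = 17.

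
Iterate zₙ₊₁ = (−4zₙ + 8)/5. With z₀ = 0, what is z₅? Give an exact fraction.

z₁ = (−4·0 + 8)/5 = 8/5.
z₂ = (−4·(8/5) + 8)/5 = 8/25.
z₃ = (−4·(8/25) + 8)/5 = 168/125.
z₄ = (−4·(168/125) + 8)/5 = 328/625.
z₅ = (−4·(328/625) + 8)/5 = 3688/3125.

3688/3125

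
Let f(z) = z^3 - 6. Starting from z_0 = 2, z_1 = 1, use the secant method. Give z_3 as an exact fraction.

f(2) = 2, f(1) = -5. z_2 = 1 - (-5)·(1 - 2)/((-5) - 2) = 12/7.
f(1) = -5, f(12/7) = -330/343. z_3 = (12/7) - (-330/343)·((12/7) - 1)/((-330/343) - (-5)) = 522/277.

522/277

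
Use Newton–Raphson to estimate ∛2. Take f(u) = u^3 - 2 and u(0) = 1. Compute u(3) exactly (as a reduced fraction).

f'(u) = 3u^2.
f(1) = -1, f'(1) = 3, so u(1) = 1 - (-1)/3 = 4/3.
f(4/3) = 10/27, f'(4/3) = 16/3, so u(2) = (4/3) - (10/27)/(16/3) = 91/72.
f(91/72) = 7075/373248, f'(91/72) = 8281/1728, so u(3) = (91/72) - (7075/373248)/(8281/1728) = 1126819/894348.

1126819/894348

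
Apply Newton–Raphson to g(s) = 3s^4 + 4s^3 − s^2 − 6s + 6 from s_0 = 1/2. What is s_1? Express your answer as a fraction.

15/8

g'(s) = 12s^3 + 12s^2 − 2s − 6.
g(1/2) = 55/16, g'(1/2) = −5/2, so s_1 = (1/2) − (55/16)/(−5/2) = 15/8.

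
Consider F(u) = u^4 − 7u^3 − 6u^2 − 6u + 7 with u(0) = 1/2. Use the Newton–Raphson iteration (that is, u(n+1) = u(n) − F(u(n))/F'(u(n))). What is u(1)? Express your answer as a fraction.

F'(u) = 4u^3 − 21u^2 − 12u − 6.
F(1/2) = 27/16, F'(1/2) = −67/4, so u(1) = (1/2) − (27/16)/(−67/4) = 161/268.

161/268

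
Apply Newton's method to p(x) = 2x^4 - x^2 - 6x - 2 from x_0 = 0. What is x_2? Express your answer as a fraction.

-53/152

p'(x) = 8x^3 - 2x - 6.
p(0) = -2, p'(0) = -6, so x_1 = 0 - (-2)/(-6) = -1/3.
p(-1/3) = -7/81, p'(-1/3) = -152/27, so x_2 = (-1/3) - (-7/81)/(-152/27) = -53/152.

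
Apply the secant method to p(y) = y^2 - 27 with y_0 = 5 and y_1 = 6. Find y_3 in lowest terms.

p(5) = -2, p(6) = 9. y_2 = 6 - 9·(6 - 5)/(9 - (-2)) = 57/11.
p(6) = 9, p(57/11) = -18/121. y_3 = (57/11) - (-18/121)·((57/11) - 6)/((-18/121) - 9) = 213/41.

213/41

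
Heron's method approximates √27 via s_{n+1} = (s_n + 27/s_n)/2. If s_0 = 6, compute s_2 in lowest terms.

s_1 = (6 + 27/6)/2 = 21/4.
s_2 = (21/4 + 27/(21/4))/2 = 291/56.

291/56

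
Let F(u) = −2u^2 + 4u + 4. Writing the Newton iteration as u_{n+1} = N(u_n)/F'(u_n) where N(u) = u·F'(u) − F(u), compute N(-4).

F'(u) = −4u + 4.
N(u) = u·F'(u) − F(u) = u·(−4u + 4) − (−2u^2 + 4u + 4) = −2u^2 − 4.
N(-4) = −36.

−36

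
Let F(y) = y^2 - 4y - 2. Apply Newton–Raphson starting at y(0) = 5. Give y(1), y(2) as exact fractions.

y(1) = 9/2, y(2) = 89/20

F'(y) = 2y - 4.
F(5) = 3, F'(5) = 6, so y(1) = 5 - 3/6 = 9/2.
F(9/2) = 1/4, F'(9/2) = 5, so y(2) = (9/2) - (1/4)/5 = 89/20.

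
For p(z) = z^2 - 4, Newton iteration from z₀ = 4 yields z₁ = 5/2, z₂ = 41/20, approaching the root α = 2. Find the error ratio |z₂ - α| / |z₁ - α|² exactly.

z₁ - α = 5/2 - 2 = 1/2, so |z₁ - α| = 1/2.
z₂ - α = 41/20 - 2 = 1/20, so |z₂ - α| = 1/20.
|z₁ - α|² = 1/4.
Ratio = (1/20) / (1/4) = 1/5.

1/5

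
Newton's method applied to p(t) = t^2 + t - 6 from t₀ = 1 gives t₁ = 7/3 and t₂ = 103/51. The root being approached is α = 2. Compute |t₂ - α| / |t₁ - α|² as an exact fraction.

t₁ - α = 7/3 - 2 = 1/3, so |t₁ - α| = 1/3.
t₂ - α = 103/51 - 2 = 1/51, so |t₂ - α| = 1/51.
|t₁ - α|² = 1/9.
Ratio = (1/51) / (1/9) = 3/17.

3/17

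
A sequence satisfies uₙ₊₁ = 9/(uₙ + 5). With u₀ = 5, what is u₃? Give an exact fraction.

531/385

u₁ = 9/(5 + 5) = 9/10.
u₂ = 9/(9/10 + 5) = 90/59.
u₃ = 9/(90/59 + 5) = 531/385.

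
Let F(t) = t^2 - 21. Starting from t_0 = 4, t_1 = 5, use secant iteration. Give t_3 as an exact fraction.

F(4) = -5, F(5) = 4. t_2 = 5 - 4·(5 - 4)/(4 - (-5)) = 41/9.
F(5) = 4, F(41/9) = -20/81. t_3 = (41/9) - (-20/81)·((41/9) - 5)/((-20/81) - 4) = 197/43.

197/43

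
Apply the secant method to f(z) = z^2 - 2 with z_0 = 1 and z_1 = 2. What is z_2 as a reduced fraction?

f(1) = -1, f(2) = 2. z_2 = 2 - 2·(2 - 1)/(2 - (-1)) = 4/3.

4/3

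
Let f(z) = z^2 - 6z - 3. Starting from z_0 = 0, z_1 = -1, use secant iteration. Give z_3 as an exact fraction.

f(0) = -3, f(-1) = 4. z_2 = (-1) - 4·((-1) - 0)/(4 - (-3)) = -3/7.
f(-1) = 4, f(-3/7) = -12/49. z_3 = (-3/7) - (-12/49)·((-3/7) - (-1))/((-12/49) - 4) = -6/13.

-6/13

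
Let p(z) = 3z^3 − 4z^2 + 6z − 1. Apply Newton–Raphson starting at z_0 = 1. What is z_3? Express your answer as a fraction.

p'(z) = 9z^2 − 8z + 6.
p(1) = 4, p'(1) = 7, so z_1 = 1 − 4/7 = 3/7.
p(3/7) = 368/343, p'(3/7) = 207/49, so z_2 = (3/7) − (368/343)/(207/49) = 11/63.
p(11/63) = −4864/83349, p'(11/63) = 239/49, so z_3 = (11/63) − (−4864/83349)/(239/49) = 75847/406539.

75847/406539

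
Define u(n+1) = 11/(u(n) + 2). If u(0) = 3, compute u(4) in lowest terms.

u(1) = 11/(3 + 2) = 11/5.
u(2) = 11/(11/5 + 2) = 55/21.
u(3) = 11/(55/21 + 2) = 231/97.
u(4) = 11/(231/97 + 2) = 1067/425.

1067/425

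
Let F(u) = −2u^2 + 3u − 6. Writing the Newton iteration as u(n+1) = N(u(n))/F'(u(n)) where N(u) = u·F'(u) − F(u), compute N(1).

F'(u) = −4u + 3.
N(u) = u·F'(u) − F(u) = u·(−4u + 3) − (−2u^2 + 3u − 6) = −2u^2 + 6.
N(1) = 4.

4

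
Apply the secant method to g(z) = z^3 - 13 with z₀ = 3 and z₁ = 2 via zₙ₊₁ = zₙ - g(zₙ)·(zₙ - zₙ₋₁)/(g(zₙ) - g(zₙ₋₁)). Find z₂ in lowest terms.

g(3) = 14, g(2) = -5. z₂ = 2 - (-5)·(2 - 3)/((-5) - 14) = 43/19.

43/19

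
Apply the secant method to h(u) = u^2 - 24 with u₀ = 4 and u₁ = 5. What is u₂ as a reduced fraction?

h(4) = -8, h(5) = 1. u₂ = 5 - 1·(5 - 4)/(1 - (-8)) = 44/9.

44/9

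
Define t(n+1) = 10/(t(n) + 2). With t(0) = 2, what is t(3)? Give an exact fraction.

45/19

t(1) = 10/(2 + 2) = 5/2.
t(2) = 10/(5/2 + 2) = 20/9.
t(3) = 10/(20/9 + 2) = 45/19.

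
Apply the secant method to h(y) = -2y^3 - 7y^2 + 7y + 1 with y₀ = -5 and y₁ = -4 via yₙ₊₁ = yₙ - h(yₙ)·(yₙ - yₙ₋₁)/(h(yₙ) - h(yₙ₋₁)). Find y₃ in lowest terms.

h(-5) = 41, h(-4) = -11. y₂ = (-4) - (-11)·((-4) - (-5))/((-11) - 41) = -219/52.
h(-4) = -11, h(-219/52) = -227755/70304. y₃ = (-219/52) - (-227755/70304)·((-219/52) - (-4))/((-227755/70304) - (-11)) = -19388/4509.

-19388/4509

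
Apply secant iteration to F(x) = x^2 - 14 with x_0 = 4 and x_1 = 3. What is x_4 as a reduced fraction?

F(4) = 2, F(3) = -5. x_2 = 3 - (-5)·(3 - 4)/((-5) - 2) = 26/7.
F(3) = -5, F(26/7) = -10/49. x_3 = (26/7) - (-10/49)·((26/7) - 3)/((-10/49) - (-5)) = 176/47.
F(26/7) = -10/49, F(176/47) = 50/2209. x_4 = (176/47) - (50/2209)·((176/47) - (26/7))/((50/2209) - (-10/49)) = 4591/1227.

4591/1227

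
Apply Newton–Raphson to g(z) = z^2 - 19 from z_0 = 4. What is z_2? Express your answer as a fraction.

2441/560

g'(z) = 2z.
g(4) = -3, g'(4) = 8, so z_1 = 4 - (-3)/8 = 35/8.
g(35/8) = 9/64, g'(35/8) = 35/4, so z_2 = (35/8) - (9/64)/(35/4) = 2441/560.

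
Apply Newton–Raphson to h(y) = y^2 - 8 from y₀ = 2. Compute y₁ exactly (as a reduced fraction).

3

h'(y) = 2y.
h(2) = -4, h'(2) = 4, so y₁ = 2 - (-4)/4 = 3.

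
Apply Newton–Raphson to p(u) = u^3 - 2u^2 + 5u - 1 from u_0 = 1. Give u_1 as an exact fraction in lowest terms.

1/4

p'(u) = 3u^2 - 4u + 5.
p(1) = 3, p'(1) = 4, so u_1 = 1 - 3/4 = 1/4.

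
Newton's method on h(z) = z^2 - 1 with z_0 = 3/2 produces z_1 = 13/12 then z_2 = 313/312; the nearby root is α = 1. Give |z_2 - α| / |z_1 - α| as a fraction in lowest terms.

1/26

z_1 - α = 13/12 - 1 = 1/12, so |z_1 - α| = 1/12.
z_2 - α = 313/312 - 1 = 1/312, so |z_2 - α| = 1/312.
Ratio = (1/312) / (1/12) = 1/26.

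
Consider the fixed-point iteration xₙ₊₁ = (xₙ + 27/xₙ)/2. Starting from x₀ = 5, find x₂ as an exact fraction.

1351/260

x₁ = (5 + 27/5)/2 = 26/5.
x₂ = (26/5 + 27/(26/5))/2 = 1351/260.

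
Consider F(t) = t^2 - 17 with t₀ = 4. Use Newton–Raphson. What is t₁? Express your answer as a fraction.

F'(t) = 2t.
F(4) = -1, F'(4) = 8, so t₁ = 4 - (-1)/8 = 33/8.

33/8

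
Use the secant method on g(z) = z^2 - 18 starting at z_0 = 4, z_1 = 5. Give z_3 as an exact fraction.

352/83

g(4) = -2, g(5) = 7. z_2 = 5 - 7·(5 - 4)/(7 - (-2)) = 38/9.
g(5) = 7, g(38/9) = -14/81. z_3 = (38/9) - (-14/81)·((38/9) - 5)/((-14/81) - 7) = 352/83.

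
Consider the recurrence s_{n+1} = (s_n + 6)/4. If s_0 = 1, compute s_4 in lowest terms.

s_1 = (1 + 6)/4 = 7/4.
s_2 = ((7/4) + 6)/4 = 31/16.
s_3 = ((31/16) + 6)/4 = 127/64.
s_4 = ((127/64) + 6)/4 = 511/256.

511/256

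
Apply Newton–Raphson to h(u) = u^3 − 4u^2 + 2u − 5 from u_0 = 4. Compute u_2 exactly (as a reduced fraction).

h'(u) = 3u^2 − 8u + 2.
h(4) = 3, h'(4) = 18, so u_1 = 4 − 3/18 = 23/6.
h(23/6) = 47/216, h'(23/6) = 185/12, so u_2 = (23/6) − (47/216)/(185/12) = 6359/1665.

6359/1665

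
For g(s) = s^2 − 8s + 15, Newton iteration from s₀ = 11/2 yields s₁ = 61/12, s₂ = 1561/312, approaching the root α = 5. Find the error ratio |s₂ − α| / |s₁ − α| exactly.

s₁ − α = 61/12 − 5 = 1/12, so |s₁ − α| = 1/12.
s₂ − α = 1561/312 − 5 = 1/312, so |s₂ − α| = 1/312.
Ratio = (1/312) / (1/12) = 1/26.

1/26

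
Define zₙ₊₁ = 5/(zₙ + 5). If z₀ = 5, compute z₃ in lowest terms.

z₁ = 5/(5 + 5) = 1/2.
z₂ = 5/(1/2 + 5) = 10/11.
z₃ = 5/(10/11 + 5) = 11/13.

11/13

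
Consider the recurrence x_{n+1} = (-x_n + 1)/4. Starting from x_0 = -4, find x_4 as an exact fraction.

47/256

x_1 = (-(-4) + 1)/4 = 5/4.
x_2 = (-(5/4) + 1)/4 = -1/16.
x_3 = (-(-1/16) + 1)/4 = 17/64.
x_4 = (-(17/64) + 1)/4 = 47/256.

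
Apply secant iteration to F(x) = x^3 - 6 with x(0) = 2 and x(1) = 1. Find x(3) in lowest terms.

F(2) = 2, F(1) = -5. x(2) = 1 - (-5)·(1 - 2)/((-5) - 2) = 12/7.
F(1) = -5, F(12/7) = -330/343. x(3) = (12/7) - (-330/343)·((12/7) - 1)/((-330/343) - (-5)) = 522/277.

522/277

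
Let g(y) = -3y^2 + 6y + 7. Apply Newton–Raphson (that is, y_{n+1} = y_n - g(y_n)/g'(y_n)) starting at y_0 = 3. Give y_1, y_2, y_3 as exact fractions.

g'(y) = -6y + 6.
g(3) = -2, g'(3) = -12, so y_1 = 3 - (-2)/(-12) = 17/6.
g(17/6) = -1/12, g'(17/6) = -11, so y_2 = (17/6) - (-1/12)/(-11) = 373/132.
g(373/132) = -1/5808, g'(373/132) = -241/22, so y_3 = (373/132) - (-1/5808)/(-241/22) = 179785/63624.

y_1 = 17/6, y_2 = 373/132, y_3 = 179785/63624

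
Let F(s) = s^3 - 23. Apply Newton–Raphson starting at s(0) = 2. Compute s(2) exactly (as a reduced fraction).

F'(s) = 3s^2.
F(2) = -15, F'(2) = 12, so s(1) = 2 - (-15)/12 = 13/4.
F(13/4) = 725/64, F'(13/4) = 507/16, so s(2) = (13/4) - (725/64)/(507/16) = 2933/1014.

2933/1014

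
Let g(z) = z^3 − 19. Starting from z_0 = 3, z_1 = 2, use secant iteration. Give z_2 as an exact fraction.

49/19

g(3) = 8, g(2) = −11. z_2 = 2 − (−11)·(2 − 3)/((−11) − 8) = 49/19.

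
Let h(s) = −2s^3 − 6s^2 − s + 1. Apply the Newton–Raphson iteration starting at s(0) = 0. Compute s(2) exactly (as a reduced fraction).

11/19

h'(s) = −6s^2 − 12s − 1.
h(0) = 1, h'(0) = −1, so s(1) = 0 − 1/(−1) = 1.
h(1) = −8, h'(1) = −19, so s(2) = 1 − (−8)/(−19) = 11/19.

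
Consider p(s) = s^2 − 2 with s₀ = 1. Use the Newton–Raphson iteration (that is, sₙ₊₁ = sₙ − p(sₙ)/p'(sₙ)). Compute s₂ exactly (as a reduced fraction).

p'(s) = 2s.
p(1) = −1, p'(1) = 2, so s₁ = 1 − (−1)/2 = 3/2.
p(3/2) = 1/4, p'(3/2) = 3, so s₂ = (3/2) − (1/4)/3 = 17/12.

17/12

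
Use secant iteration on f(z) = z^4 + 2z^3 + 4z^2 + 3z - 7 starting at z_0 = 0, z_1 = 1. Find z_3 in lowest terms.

f(0) = -7, f(1) = 3. z_2 = 1 - 3·(1 - 0)/(3 - (-7)) = 7/10.
f(1) = 3, f(7/10) = -20139/10000. z_3 = (7/10) - (-20139/10000)·((7/10) - 1)/((-20139/10000) - 3) = 4571/5571.

4571/5571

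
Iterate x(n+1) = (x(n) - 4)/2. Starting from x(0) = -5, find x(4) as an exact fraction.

-65/16

x(1) = ((-5) - 4)/2 = -9/2.
x(2) = ((-9/2) - 4)/2 = -17/4.
x(3) = ((-17/4) - 4)/2 = -33/8.
x(4) = ((-33/8) - 4)/2 = -65/16.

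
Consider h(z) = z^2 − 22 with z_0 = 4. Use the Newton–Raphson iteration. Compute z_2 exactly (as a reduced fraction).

713/152

h'(z) = 2z.
h(4) = −6, h'(4) = 8, so z_1 = 4 − (−6)/8 = 19/4.
h(19/4) = 9/16, h'(19/4) = 19/2, so z_2 = (19/4) − (9/16)/(19/2) = 713/152.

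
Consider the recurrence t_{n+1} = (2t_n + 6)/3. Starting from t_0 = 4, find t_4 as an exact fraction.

t_1 = (2·4 + 6)/3 = 14/3.
t_2 = (2·(14/3) + 6)/3 = 46/9.
t_3 = (2·(46/9) + 6)/3 = 146/27.
t_4 = (2·(146/27) + 6)/3 = 454/81.

454/81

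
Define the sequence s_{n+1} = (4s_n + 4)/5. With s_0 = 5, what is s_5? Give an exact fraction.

13524/3125

s_1 = (4·5 + 4)/5 = 24/5.
s_2 = (4·(24/5) + 4)/5 = 116/25.
s_3 = (4·(116/25) + 4)/5 = 564/125.
s_4 = (4·(564/125) + 4)/5 = 2756/625.
s_5 = (4·(2756/625) + 4)/5 = 13524/3125.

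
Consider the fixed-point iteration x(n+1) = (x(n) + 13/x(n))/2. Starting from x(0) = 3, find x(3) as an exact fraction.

x(1) = (3 + 13/3)/2 = 11/3.
x(2) = (11/3 + 13/(11/3))/2 = 119/33.
x(3) = (119/33 + 13/(119/33))/2 = 14159/3927.

14159/3927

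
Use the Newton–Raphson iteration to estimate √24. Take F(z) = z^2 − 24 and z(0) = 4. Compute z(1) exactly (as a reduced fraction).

5

F'(z) = 2z.
F(4) = −8, F'(4) = 8, so z(1) = 4 − (−8)/8 = 5.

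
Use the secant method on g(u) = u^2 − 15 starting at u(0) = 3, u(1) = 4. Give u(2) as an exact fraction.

27/7

g(3) = −6, g(4) = 1. u(2) = 4 − 1·(4 − 3)/(1 − (−6)) = 27/7.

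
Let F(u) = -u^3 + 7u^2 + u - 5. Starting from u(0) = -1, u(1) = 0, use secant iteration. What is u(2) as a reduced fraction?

-5/7

F(-1) = 2, F(0) = -5. u(2) = 0 - (-5)·(0 - (-1))/((-5) - 2) = -5/7.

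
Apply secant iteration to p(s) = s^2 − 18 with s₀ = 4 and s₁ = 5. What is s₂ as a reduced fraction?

p(4) = −2, p(5) = 7. s₂ = 5 − 7·(5 − 4)/(7 − (−2)) = 38/9.

38/9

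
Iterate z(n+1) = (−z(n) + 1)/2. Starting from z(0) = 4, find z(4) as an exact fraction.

z(1) = (−4 + 1)/2 = −3/2.
z(2) = (−(−3/2) + 1)/2 = 5/4.
z(3) = (−(5/4) + 1)/2 = −1/8.
z(4) = (−(−1/8) + 1)/2 = 9/16.

9/16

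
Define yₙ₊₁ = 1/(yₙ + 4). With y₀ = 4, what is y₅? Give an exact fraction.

y₁ = 1/(4 + 4) = 1/8.
y₂ = 1/(1/8 + 4) = 8/33.
y₃ = 1/(8/33 + 4) = 33/140.
y₄ = 1/(33/140 + 4) = 140/593.
y₅ = 1/(140/593 + 4) = 593/2512.

593/2512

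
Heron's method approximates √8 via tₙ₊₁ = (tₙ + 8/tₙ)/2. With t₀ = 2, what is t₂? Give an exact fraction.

17/6

t₁ = (2 + 8/2)/2 = 3.
t₂ = (3 + 8/3)/2 = 17/6.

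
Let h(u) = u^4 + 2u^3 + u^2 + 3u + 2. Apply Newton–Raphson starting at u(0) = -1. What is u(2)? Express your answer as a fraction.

-58/85

h'(u) = 4u^3 + 6u^2 + 2u + 3.
h(-1) = -1, h'(-1) = 3, so u(1) = (-1) - (-1)/3 = -2/3.
h(-2/3) = 4/81, h'(-2/3) = 85/27, so u(2) = (-2/3) - (4/81)/(85/27) = -58/85.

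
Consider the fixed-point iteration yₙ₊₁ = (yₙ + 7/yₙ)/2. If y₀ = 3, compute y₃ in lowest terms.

32257/12192

y₁ = (3 + 7/3)/2 = 8/3.
y₂ = (8/3 + 7/(8/3))/2 = 127/48.
y₃ = (127/48 + 7/(127/48))/2 = 32257/12192.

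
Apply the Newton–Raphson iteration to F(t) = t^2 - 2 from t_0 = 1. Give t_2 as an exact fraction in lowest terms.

17/12

F'(t) = 2t.
F(1) = -1, F'(1) = 2, so t_1 = 1 - (-1)/2 = 3/2.
F(3/2) = 1/4, F'(3/2) = 3, so t_2 = (3/2) - (1/4)/3 = 17/12.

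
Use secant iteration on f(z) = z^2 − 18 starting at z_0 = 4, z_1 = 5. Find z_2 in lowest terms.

38/9

f(4) = −2, f(5) = 7. z_2 = 5 − 7·(5 − 4)/(7 − (−2)) = 38/9.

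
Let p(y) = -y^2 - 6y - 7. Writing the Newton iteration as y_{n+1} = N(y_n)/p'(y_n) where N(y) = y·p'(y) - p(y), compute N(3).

p'(y) = -2y - 6.
N(y) = y·p'(y) - p(y) = y·(-2y - 6) - (-y^2 - 6y - 7) = -y^2 + 7.
N(3) = -2.

-2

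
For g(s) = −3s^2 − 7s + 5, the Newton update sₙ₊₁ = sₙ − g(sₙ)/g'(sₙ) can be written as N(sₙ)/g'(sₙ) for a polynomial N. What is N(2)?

g'(s) = −6s − 7.
N(s) = s·g'(s) − g(s) = s·(−6s − 7) − (−3s^2 − 7s + 5) = −3s^2 − 5.
N(2) = −17.

−17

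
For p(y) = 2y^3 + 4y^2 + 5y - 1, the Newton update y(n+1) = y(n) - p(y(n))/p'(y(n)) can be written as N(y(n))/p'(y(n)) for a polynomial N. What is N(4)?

p'(y) = 6y^2 + 8y + 5.
N(y) = y·p'(y) - p(y) = y·(6y^2 + 8y + 5) - (2y^3 + 4y^2 + 5y - 1) = 4y^3 + 4y^2 + 1.
N(4) = 321.

321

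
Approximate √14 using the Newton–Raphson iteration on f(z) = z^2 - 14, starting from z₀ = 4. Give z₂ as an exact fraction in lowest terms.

f'(z) = 2z.
f(4) = 2, f'(4) = 8, so z₁ = 4 - 2/8 = 15/4.
f(15/4) = 1/16, f'(15/4) = 15/2, so z₂ = (15/4) - (1/16)/(15/2) = 449/120.

449/120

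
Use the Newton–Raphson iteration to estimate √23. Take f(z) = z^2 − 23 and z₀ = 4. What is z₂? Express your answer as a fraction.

f'(z) = 2z.
f(4) = −7, f'(4) = 8, so z₁ = 4 − (−7)/8 = 39/8.
f(39/8) = 49/64, f'(39/8) = 39/4, so z₂ = (39/8) − (49/64)/(39/4) = 2993/624.

2993/624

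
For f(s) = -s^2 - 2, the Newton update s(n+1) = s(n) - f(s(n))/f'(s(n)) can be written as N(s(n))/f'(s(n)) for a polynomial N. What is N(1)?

f'(s) = -2s.
N(s) = s·f'(s) - f(s) = s·(-2s) - (-s^2 - 2) = -s^2 + 2.
N(1) = 1.

1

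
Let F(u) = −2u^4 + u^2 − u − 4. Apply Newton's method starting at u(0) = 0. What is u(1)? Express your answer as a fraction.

−4

F'(u) = −8u^3 + 2u − 1.
F(0) = −4, F'(0) = −1, so u(1) = 0 − (−4)/(−1) = −4.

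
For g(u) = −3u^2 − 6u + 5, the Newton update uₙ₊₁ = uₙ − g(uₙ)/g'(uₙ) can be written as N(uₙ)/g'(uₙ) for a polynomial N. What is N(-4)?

g'(u) = −6u − 6.
N(u) = u·g'(u) − g(u) = u·(−6u − 6) − (−3u^2 − 6u + 5) = −3u^2 − 5.
N(-4) = −53.

−53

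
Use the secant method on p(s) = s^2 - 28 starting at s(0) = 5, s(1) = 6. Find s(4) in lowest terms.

p(5) = -3, p(6) = 8. s(2) = 6 - 8·(6 - 5)/(8 - (-3)) = 58/11.
p(6) = 8, p(58/11) = -24/121. s(3) = (58/11) - (-24/121)·((58/11) - 6)/((-24/121) - 8) = 164/31.
p(58/11) = -24/121, p(164/31) = -12/961. s(4) = (164/31) - (-12/961)·((164/31) - (58/11))/((-12/961) - (-24/121)) = 9530/1801.

9530/1801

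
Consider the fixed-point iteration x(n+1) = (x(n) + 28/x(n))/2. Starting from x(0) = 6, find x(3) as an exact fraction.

32257/6096

x(1) = (6 + 28/6)/2 = 16/3.
x(2) = (16/3 + 28/(16/3))/2 = 127/24.
x(3) = (127/24 + 28/(127/24))/2 = 32257/6096.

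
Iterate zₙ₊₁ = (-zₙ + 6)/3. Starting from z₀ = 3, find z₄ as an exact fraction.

41/27

z₁ = (-3 + 6)/3 = 1.
z₂ = (-1 + 6)/3 = 5/3.
z₃ = (-(5/3) + 6)/3 = 13/9.
z₄ = (-(13/9) + 6)/3 = 41/27.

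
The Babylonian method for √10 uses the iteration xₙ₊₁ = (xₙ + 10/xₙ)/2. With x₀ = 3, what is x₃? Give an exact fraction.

x₁ = (3 + 10/3)/2 = 19/6.
x₂ = (19/6 + 10/(19/6))/2 = 721/228.
x₃ = (721/228 + 10/(721/228))/2 = 1039681/328776.

1039681/328776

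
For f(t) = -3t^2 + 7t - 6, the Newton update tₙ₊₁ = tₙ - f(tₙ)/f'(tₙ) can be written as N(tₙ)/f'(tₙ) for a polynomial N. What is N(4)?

-42

f'(t) = -6t + 7.
N(t) = t·f'(t) - f(t) = t·(-6t + 7) - (-3t^2 + 7t - 6) = -3t^2 + 6.
N(4) = -42.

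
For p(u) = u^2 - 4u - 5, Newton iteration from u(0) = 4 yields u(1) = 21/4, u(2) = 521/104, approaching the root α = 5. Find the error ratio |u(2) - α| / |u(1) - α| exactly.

u(1) - α = 21/4 - 5 = 1/4, so |u(1) - α| = 1/4.
u(2) - α = 521/104 - 5 = 1/104, so |u(2) - α| = 1/104.
Ratio = (1/104) / (1/4) = 1/26.

1/26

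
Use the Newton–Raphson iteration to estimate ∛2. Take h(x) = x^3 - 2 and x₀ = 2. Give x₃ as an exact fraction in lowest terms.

125116/99225

h'(x) = 3x^2.
h(2) = 6, h'(2) = 12, so x₁ = 2 - 6/12 = 3/2.
h(3/2) = 11/8, h'(3/2) = 27/4, so x₂ = (3/2) - (11/8)/(27/4) = 35/27.
h(35/27) = 3509/19683, h'(35/27) = 1225/243, so x₃ = (35/27) - (3509/19683)/(1225/243) = 125116/99225.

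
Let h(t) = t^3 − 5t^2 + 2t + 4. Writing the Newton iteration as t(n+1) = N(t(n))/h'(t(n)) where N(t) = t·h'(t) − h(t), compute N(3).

h'(t) = 3t^2 − 10t + 2.
N(t) = t·h'(t) − h(t) = t·(3t^2 − 10t + 2) − (t^3 − 5t^2 + 2t + 4) = 2t^3 − 5t^2 − 4.
N(3) = 5.

5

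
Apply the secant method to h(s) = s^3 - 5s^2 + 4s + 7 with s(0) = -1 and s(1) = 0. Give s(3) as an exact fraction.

-700/799

h(-1) = -3, h(0) = 7. s(2) = 0 - 7·(0 - (-1))/(7 - (-3)) = -7/10.
h(0) = 7, h(-7/10) = 1407/1000. s(3) = (-7/10) - (1407/1000)·((-7/10) - 0)/((1407/1000) - 7) = -700/799.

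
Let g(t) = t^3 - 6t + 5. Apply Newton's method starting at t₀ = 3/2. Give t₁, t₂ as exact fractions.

g'(t) = 3t^2 - 6.
g(3/2) = -5/8, g'(3/2) = 3/4, so t₁ = (3/2) - (-5/8)/(3/4) = 7/3.
g(7/3) = 100/27, g'(7/3) = 31/3, so t₂ = (7/3) - (100/27)/(31/3) = 551/279.

t₁ = 7/3, t₂ = 551/279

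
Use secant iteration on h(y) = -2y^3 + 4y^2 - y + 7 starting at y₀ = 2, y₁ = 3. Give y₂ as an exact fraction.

h(2) = 5, h(3) = -14. y₂ = 3 - (-14)·(3 - 2)/((-14) - 5) = 43/19.

43/19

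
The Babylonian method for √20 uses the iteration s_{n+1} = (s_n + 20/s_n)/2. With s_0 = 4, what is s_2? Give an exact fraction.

s_1 = (4 + 20/4)/2 = 9/2.
s_2 = (9/2 + 20/(9/2))/2 = 161/36.

161/36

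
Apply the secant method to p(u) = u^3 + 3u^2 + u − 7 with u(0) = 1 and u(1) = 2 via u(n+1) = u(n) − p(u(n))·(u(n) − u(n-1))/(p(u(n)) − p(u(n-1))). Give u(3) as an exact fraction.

1195/1031

p(1) = −2, p(2) = 15. u(2) = 2 − 15·(2 − 1)/(15 − (−2)) = 19/17.
p(2) = 15, p(19/17) = −3630/4913. u(3) = (19/17) − (−3630/4913)·((19/17) − 2)/((−3630/4913) − 15) = 1195/1031.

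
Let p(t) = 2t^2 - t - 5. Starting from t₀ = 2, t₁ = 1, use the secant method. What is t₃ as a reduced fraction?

43/23

p(2) = 1, p(1) = -4. t₂ = 1 - (-4)·(1 - 2)/((-4) - 1) = 9/5.
p(1) = -4, p(9/5) = -8/25. t₃ = (9/5) - (-8/25)·((9/5) - 1)/((-8/25) - (-4)) = 43/23.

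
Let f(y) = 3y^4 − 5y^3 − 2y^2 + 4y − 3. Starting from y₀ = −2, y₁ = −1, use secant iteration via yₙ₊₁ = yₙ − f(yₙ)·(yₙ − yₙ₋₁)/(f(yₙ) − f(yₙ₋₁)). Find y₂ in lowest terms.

−71/70

f(−2) = 69, f(−1) = −1. y₂ = (−1) − (−1)·((−1) − (−2))/((−1) − 69) = −71/70.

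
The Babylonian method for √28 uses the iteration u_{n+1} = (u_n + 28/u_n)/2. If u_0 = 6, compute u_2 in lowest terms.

u_1 = (6 + 28/6)/2 = 16/3.
u_2 = (16/3 + 28/(16/3))/2 = 127/24.

127/24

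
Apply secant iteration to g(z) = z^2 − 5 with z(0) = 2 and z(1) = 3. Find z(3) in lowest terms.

g(2) = −1, g(3) = 4. z(2) = 3 − 4·(3 − 2)/(4 − (−1)) = 11/5.
g(3) = 4, g(11/5) = −4/25. z(3) = (11/5) − (−4/25)·((11/5) − 3)/((−4/25) − 4) = 29/13.

29/13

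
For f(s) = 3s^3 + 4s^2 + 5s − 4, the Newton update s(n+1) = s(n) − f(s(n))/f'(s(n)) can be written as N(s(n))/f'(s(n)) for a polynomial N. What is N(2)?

68

f'(s) = 9s^2 + 8s + 5.
N(s) = s·f'(s) − f(s) = s·(9s^2 + 8s + 5) − (3s^3 + 4s^2 + 5s − 4) = 6s^3 + 4s^2 + 4.
N(2) = 68.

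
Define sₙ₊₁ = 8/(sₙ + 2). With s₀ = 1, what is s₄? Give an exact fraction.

s₁ = 8/(1 + 2) = 8/3.
s₂ = 8/(8/3 + 2) = 12/7.
s₃ = 8/(12/7 + 2) = 28/13.
s₄ = 8/(28/13 + 2) = 52/27.

52/27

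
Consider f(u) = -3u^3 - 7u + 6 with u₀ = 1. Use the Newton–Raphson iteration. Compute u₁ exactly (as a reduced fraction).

f'(u) = -9u^2 - 7.
f(1) = -4, f'(1) = -16, so u₁ = 1 - (-4)/(-16) = 3/4.

3/4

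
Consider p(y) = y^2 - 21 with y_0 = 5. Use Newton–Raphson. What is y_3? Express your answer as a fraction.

277727/60605

p'(y) = 2y.
p(5) = 4, p'(5) = 10, so y_1 = 5 - 4/10 = 23/5.
p(23/5) = 4/25, p'(23/5) = 46/5, so y_2 = (23/5) - (4/25)/(46/5) = 527/115.
p(527/115) = 4/13225, p'(527/115) = 1054/115, so y_3 = (527/115) - (4/13225)/(1054/115) = 277727/60605.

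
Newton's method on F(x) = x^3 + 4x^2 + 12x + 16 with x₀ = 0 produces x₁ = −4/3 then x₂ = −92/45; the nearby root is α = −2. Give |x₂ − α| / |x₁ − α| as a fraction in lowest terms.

x₁ − α = −4/3 − (−2) = −4/3 + 2 = 2/3, so |x₁ − α| = 2/3.
x₂ − α = −92/45 − (−2) = −92/45 + 2 = −2/45, so |x₂ − α| = 2/45.
Ratio = (2/45) / (2/3) = 1/15.

1/15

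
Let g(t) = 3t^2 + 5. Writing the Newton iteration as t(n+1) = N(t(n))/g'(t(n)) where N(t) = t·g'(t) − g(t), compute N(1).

g'(t) = 6t.
N(t) = t·g'(t) − g(t) = t·(6t) − (3t^2 + 5) = 3t^2 − 5.
N(1) = −2.

−2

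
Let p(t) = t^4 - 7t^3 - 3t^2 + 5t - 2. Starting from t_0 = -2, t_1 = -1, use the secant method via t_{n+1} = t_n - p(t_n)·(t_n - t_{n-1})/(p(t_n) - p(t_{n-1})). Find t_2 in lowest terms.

-26/25

p(-2) = 48, p(-1) = -2. t_2 = (-1) - (-2)·((-1) - (-2))/((-2) - 48) = -26/25.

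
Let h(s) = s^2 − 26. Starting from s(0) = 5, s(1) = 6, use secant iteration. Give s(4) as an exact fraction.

34862/6837

h(5) = −1, h(6) = 10. s(2) = 6 − 10·(6 − 5)/(10 − (−1)) = 56/11.
h(6) = 10, h(56/11) = −10/121. s(3) = (56/11) − (−10/121)·((56/11) − 6)/((−10/121) − 10) = 311/61.
h(56/11) = −10/121, h(311/61) = −25/3721. s(4) = (311/61) − (−25/3721)·((311/61) − (56/11))/((−25/3721) − (−10/121)) = 34862/6837.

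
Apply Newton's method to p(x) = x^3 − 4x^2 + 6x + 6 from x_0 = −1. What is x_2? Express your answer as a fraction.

p'(x) = 3x^2 − 8x + 6.
p(−1) = −5, p'(−1) = 17, so x_1 = (−1) − (−5)/17 = −12/17.
p(−12/17) = −2850/4913, p'(−12/17) = 3798/289, so x_2 = (−12/17) − (−2850/4913)/(3798/289) = −7121/10761.

−7121/10761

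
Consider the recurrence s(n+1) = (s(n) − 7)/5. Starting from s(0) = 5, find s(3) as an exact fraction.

−212/125

s(1) = (5 − 7)/5 = −2/5.
s(2) = ((−2/5) − 7)/5 = −37/25.
s(3) = ((−37/25) − 7)/5 = −212/125.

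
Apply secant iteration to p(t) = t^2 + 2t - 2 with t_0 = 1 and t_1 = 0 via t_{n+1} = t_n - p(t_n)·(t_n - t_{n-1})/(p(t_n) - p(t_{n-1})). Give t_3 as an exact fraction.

3/4

p(1) = 1, p(0) = -2. t_2 = 0 - (-2)·(0 - 1)/((-2) - 1) = 2/3.
p(0) = -2, p(2/3) = -2/9. t_3 = (2/3) - (-2/9)·((2/3) - 0)/((-2/9) - (-2)) = 3/4.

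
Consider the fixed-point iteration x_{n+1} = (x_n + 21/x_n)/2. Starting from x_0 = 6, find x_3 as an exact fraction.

970993/211888

x_1 = (6 + 21/6)/2 = 19/4.
x_2 = (19/4 + 21/(19/4))/2 = 697/152.
x_3 = (697/152 + 21/(697/152))/2 = 970993/211888.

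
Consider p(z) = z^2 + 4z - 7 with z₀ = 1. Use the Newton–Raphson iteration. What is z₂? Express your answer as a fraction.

79/60

p'(z) = 2z + 4.
p(1) = -2, p'(1) = 6, so z₁ = 1 - (-2)/6 = 4/3.
p(4/3) = 1/9, p'(4/3) = 20/3, so z₂ = (4/3) - (1/9)/(20/3) = 79/60.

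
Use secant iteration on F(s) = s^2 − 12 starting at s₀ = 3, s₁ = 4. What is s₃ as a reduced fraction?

F(3) = −3, F(4) = 4. s₂ = 4 − 4·(4 − 3)/(4 − (−3)) = 24/7.
F(4) = 4, F(24/7) = −12/49. s₃ = (24/7) − (−12/49)·((24/7) − 4)/((−12/49) − 4) = 45/13.

45/13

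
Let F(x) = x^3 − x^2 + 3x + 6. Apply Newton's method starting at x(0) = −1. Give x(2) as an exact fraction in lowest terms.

−863/772

F'(x) = 3x^2 − 2x + 3.
F(−1) = 1, F'(−1) = 8, so x(1) = (−1) − 1/8 = −9/8.
F(−9/8) = −33/512, F'(−9/8) = 579/64, so x(2) = (−9/8) − (−33/512)/(579/64) = −863/772.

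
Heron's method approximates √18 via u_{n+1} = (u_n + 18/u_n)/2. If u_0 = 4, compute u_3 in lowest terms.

u_1 = (4 + 18/4)/2 = 17/4.
u_2 = (17/4 + 18/(17/4))/2 = 577/136.
u_3 = (577/136 + 18/(577/136))/2 = 665857/156944.

665857/156944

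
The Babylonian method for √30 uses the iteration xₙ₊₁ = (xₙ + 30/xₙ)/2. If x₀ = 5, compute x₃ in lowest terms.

116161/21208

x₁ = (5 + 30/5)/2 = 11/2.
x₂ = (11/2 + 30/(11/2))/2 = 241/44.
x₃ = (241/44 + 30/(241/44))/2 = 116161/21208.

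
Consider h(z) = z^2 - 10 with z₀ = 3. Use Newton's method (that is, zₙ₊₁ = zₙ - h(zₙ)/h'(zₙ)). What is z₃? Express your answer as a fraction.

1039681/328776

h'(z) = 2z.
h(3) = -1, h'(3) = 6, so z₁ = 3 - (-1)/6 = 19/6.
h(19/6) = 1/36, h'(19/6) = 19/3, so z₂ = (19/6) - (1/36)/(19/3) = 721/228.
h(721/228) = 1/51984, h'(721/228) = 721/114, so z₃ = (721/228) - (1/51984)/(721/114) = 1039681/328776.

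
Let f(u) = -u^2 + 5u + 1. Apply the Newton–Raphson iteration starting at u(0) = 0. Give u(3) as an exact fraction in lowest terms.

-18901/98145

f'(u) = -2u + 5.
f(0) = 1, f'(0) = 5, so u(1) = 0 - 1/5 = -1/5.
f(-1/5) = -1/25, f'(-1/5) = 27/5, so u(2) = (-1/5) - (-1/25)/(27/5) = -26/135.
f(-26/135) = -1/18225, f'(-26/135) = 727/135, so u(3) = (-26/135) - (-1/18225)/(727/135) = -18901/98145.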